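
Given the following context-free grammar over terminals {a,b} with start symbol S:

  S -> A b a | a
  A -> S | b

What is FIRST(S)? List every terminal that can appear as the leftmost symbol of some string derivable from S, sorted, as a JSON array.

Compute FIRST by fixpoint:
iter 1:
  A via A→b: +{b}
  S via S→A b a: +{b}
  S via S→a: +{a}
  FIRST[S]={a,b}  FIRST[A]={b}
iter 2:
  A via A→S: +{a}
  FIRST[S]={a,b}  FIRST[A]={a,b}
iter 3: done
  FIRST[S]={a,b}  FIRST[A]={a,b}

FIRST(S) = ["a", "b"]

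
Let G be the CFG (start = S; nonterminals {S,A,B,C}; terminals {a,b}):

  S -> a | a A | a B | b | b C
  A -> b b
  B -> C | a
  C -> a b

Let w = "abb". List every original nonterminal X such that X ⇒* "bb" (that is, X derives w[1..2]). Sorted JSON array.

Convert to CNF:
  S -> T0 C | T1 A | T1 B | a | b
  A -> T0 T0
  B -> T1 T0 | a
  C -> T1 T0
  T0 -> b
  T1 -> a

Fill CYK table bottom-up (cells [i..j] with 1 ≤ i ≤ j ≤ 2 only):
  [1..1]={S,T0}  "b"  orig:{S}
  [2..2]={S,T0}  "b"  orig:{S}
  [1..2]={A}  "bb"

Original NTs in T[1,2] deriving "bb": ["A"]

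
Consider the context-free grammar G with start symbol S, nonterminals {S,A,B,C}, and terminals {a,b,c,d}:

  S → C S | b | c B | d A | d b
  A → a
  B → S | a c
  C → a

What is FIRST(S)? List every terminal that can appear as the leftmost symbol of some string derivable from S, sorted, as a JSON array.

FIRST iteration:
[1]
  A via A→a: +{a}
  B via B→a c: +{a}
  C via C→a: +{a}
  S via S→C S: +{a}
  S via S→b: +{b}
  S via S→c B: +{c}
  S via S→d A: +{d}
  FIRST[S]={a,b,c,d}  FIRST[A]={a}  FIRST[B]={a}  FIRST[C]={a}
[2]
  B via B→S: +{b,c,d}
  FIRST[S]={a,b,c,d}  FIRST[A]={a}  FIRST[B]={a,b,c,d}  FIRST[C]={a}
[3] (stable)
  FIRST[S]={a,b,c,d}  FIRST[A]={a}  FIRST[B]={a,b,c,d}  FIRST[C]={a}

FIRST(S) = ["a", "b", "c", "d"]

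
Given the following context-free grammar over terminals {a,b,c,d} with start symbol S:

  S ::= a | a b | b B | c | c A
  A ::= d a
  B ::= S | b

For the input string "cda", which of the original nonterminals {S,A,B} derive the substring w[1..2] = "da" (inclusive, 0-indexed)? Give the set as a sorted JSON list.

CNF form of G:
  S -> T1 T2 | T2 B | T3 A | a | c
  A -> T0 T1
  B -> T1 T2 | T2 B | T3 A | a | b | c
  T0 -> d
  T1 -> a
  T2 -> b
  T3 -> c

Fill CYK table bottom-up — only the sub-triangle for w[1..2]:
  [1..1]={T0}  "d"  orig:{}
  [2..2]={B,S,T1}  "a"  orig:{B,S}
  [1..2]={A}  "da"

Original NTs in T[1,2] deriving "da": ["A"]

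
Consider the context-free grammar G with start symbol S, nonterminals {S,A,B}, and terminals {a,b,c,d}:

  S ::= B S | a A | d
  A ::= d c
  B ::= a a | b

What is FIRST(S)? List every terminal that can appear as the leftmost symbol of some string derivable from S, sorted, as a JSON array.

FIRST sets, iterate to fixpoint:
round 1:
  A via A→d c: +{d}
  B via B→a a: +{a}
  B via B→b: +{b}
  S via S→B S: +{a,b}
  S via S→d: +{d}
  S: {a,b,d}  A: {d}  B: {a,b}
round 2: — fixpoint
  S: {a,b,d}  A: {d}  B: {a,b}

FIRST(S) = ["a", "b", "d"]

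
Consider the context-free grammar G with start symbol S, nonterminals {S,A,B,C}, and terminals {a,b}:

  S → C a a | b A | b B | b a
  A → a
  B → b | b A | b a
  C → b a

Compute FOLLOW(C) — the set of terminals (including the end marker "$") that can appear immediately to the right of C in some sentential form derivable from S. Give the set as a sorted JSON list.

Compute FIRST by fixpoint:
round 1:
  A via A→a: +{a}
  B via B→b: +{b}
  C via C→b a: +{b}
  S via S→C a a: +{b}
  FIRST[S]={b}  FIRST[A]={a}  FIRST[B]={b}  FIRST[C]={b}
round 2: (stable)
  FIRST[S]={b}  FIRST[A]={a}  FIRST[B]={b}  FIRST[C]={b}

Compute FOLLOW by fixpoint:
initialize: $ ∈ FOLLOW(S)
[1]
  S→C a a: FOLLOW(C) ⊇ FIRST(a) = {a}; new: +{a}
  S→b A: FOLLOW(A) ⊇ FOLLOW(S) ⊇ {$}; new: +{$}
  S→b B: FOLLOW(B) ⊇ FOLLOW(S) ⊇ {$}; new: +{$}
  S: {$}  A: {$}  B: {$}  C: {a}
[2] — fixpoint
  S: {$}  A: {$}  B: {$}  C: {a}

FOLLOW(C) = ["a"]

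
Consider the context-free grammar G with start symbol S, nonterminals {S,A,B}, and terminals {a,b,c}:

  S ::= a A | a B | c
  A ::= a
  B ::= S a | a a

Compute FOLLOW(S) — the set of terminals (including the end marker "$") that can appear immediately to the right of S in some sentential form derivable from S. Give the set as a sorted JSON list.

FIRST sets, iterate to fixpoint:
round 1:
  A via A→a: +{a}
  B via B→a a: +{a}
  S via S→a A: +{a}
  S via S→c: +{c}
  FIRST[S]={a,c}  FIRST[A]={a}  FIRST[B]={a}
round 2:
  B via B→S a: +{c}
  FIRST[S]={a,c}  FIRST[A]={a}  FIRST[B]={a,c}
round 3: (stable)
  FIRST[S]={a,c}  FIRST[A]={a}  FIRST[B]={a,c}

Compute FOLLOW by fixpoint:
initialize: $ ∈ FOLLOW(S)
[1]
  B→S a: FOLLOW(S) ⊇ FIRST(a) = {a}; new: +{a}
  S→a A: FOLLOW(A) ⊇ FOLLOW(S) ⊇ {$,a}; new: +{$,a}
  S→a B: FOLLOW(B) ⊇ FOLLOW(S) ⊇ {$,a}; new: +{$,a}
  FOLLOW[S]={$,a}  FOLLOW[A]={$,a}  FOLLOW[B]={$,a}
[2] — fixpoint
  FOLLOW[S]={$,a}  FOLLOW[A]={$,a}  FOLLOW[B]={$,a}

FOLLOW(S) = ["$", "a"]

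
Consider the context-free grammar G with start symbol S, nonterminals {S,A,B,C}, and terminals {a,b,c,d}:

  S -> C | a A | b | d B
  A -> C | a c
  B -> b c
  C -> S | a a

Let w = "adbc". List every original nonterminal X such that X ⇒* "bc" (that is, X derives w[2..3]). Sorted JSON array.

Convert to CNF:
  S -> T0 A | T0 T0 | T2 B | b
  A -> T0 A | T0 T0 | T0 T1 | T2 B | b
  B -> T3 T1
  C -> T0 A | T0 T0 | T2 B | b
  T0 -> a
  T1 -> c
  T2 -> d
  T3 -> b

CYK fill — only the sub-triangle for w[2..3]:
  T[2,2] 'b' = {A,C,S,T3}  orig:{A,C,S}
  T[3,3] 'c' = {T1}  orig:{}
  T[2,3] 'bc' = {B}

Original NTs in T[2,3] deriving "bc": ["B"]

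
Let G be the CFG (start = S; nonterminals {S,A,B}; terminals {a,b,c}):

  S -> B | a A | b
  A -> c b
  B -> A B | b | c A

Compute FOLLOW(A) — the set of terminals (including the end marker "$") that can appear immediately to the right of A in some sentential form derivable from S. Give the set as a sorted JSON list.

FIRST iteration:
round 1:
  A via A→c b: +{c}
  B via B→A B: +{c}
  B via B→b: +{b}
  S via S→B: +{b,c}
  S via S→a A: +{a}
  S: {a,b,c}  A: {c}  B: {b,c}
round 2: (no change)
  S: {a,b,c}  A: {c}  B: {b,c}

FOLLOW sets:
FOLLOW(S) := {$}
[1]
  B→A B: FOLLOW(A) ⊇ FIRST(B) = {b,c}; new: +{b,c}
  S→B: FOLLOW(B) ⊇ FOLLOW(S) ⊇ {$}; new: +{$}
  S→a A: FOLLOW(A) ⊇ FOLLOW(S) ⊇ {$}; new: +{$}
  S: {$}  A: {$,b,c}  B: {$}
[2] (stable)
  S: {$}  A: {$,b,c}  B: {$}

FOLLOW(A) = ["$", "b", "c"]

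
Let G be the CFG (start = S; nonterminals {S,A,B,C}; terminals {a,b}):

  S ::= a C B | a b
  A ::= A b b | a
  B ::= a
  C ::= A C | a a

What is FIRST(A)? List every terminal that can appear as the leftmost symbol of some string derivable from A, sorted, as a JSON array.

FIRST sets, iterate to fixpoint:
iter 1:
  A via A→a: +{a}
  B via B→a: +{a}
  C via C→A C: +{a}
  S via S→a C B: +{a}
  FIRST(S)={a}  FIRST(A)={a}  FIRST(B)={a}  FIRST(C)={a}
iter 2: done
  FIRST(S)={a}  FIRST(A)={a}  FIRST(B)={a}  FIRST(C)={a}

FIRST(A) = ["a"]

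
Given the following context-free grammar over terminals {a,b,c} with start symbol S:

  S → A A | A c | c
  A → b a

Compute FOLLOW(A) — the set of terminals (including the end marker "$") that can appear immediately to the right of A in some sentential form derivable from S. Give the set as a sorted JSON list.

Compute FIRST by fixpoint:
[1]
  A via A→b a: +{b}
  S via S→A A: +{b}
  S via S→c: +{c}
  FIRST(S)={b,c}  FIRST(A)={b}
[2] done
  FIRST(S)={b,c}  FIRST(A)={b}

FOLLOW sets:
initialize: $ ∈ FOLLOW(S)
[1]
  S→A A: FOLLOW(A) ⊇ FIRST(A) = {b}; new: +{b}
  S→A A: FOLLOW(A) ⊇ FOLLOW(S) ⊇ {$}; new: +{$}
  S→A c: FOLLOW(A) ⊇ FIRST(c) = {c}; new: +{c}
  FOLLOW(S)={$}  FOLLOW(A)={$,b,c}
[2] (no change)
  FOLLOW(S)={$}  FOLLOW(A)={$,b,c}

FOLLOW(A) = ["$", "b", "c"]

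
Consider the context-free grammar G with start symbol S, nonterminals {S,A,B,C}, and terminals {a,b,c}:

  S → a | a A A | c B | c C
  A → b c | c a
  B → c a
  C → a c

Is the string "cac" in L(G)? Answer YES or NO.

CNF form of G:
  S -> T1 B | T1 C | T2 X3 | a
  A -> T0 T1 | T1 T2
  B -> T1 T2
  C -> T2 T1
  T0 -> b
  T1 -> c
  T2 -> a
  X3 -> A A

CYK fill:
  T[0,0] 'c' = {T1}  orig:{}
  T[1,1] 'a' = {S,T2}  orig:{S}
  T[2,2] 'c' = {T1}  orig:{}
  T[0,1] 'ca' = {A,B}
  T[1,2] 'ac' = {C}
  T[0,2] 'cac' = {S}

S ∈ T[0,2] ⇒ YES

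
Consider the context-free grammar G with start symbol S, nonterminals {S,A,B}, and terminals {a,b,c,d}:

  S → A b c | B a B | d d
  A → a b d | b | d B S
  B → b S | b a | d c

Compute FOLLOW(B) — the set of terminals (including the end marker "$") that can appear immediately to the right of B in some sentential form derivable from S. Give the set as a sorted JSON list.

FIRST sets, iterate to fixpoint:
iter 1:
  A via A→a b d: +{a}
  A via A→b: +{b}
  A via A→d B S: +{d}
  B via B→b S: +{b}
  B via B→d c: +{d}
  S via S→A b c: +{a,b,d}
  FIRST(S)={a,b,d}  FIRST(A)={a,b,d}  FIRST(B)={b,d}
iter 2: done
  FIRST(S)={a,b,d}  FIRST(A)={a,b,d}  FIRST(B)={b,d}

FOLLOW iteration:
FOLLOW(S) := {$}
[1]
  A→d B S: FOLLOW(B) ⊇ FIRST(S) = {a,b,d}; new: +{a,b,d}
  B→b S: FOLLOW(S) ⊇ FOLLOW(B) ⊇ {a,b,d}; new: +{a,b,d}
  S→A b c: FOLLOW(A) ⊇ FIRST(b) = {b}; new: +{b}
  S→B a B: FOLLOW(B) ⊇ FOLLOW(S) ⊇ {$,a,b,d}; new: +{$}
  FOLLOW[S]={$,a,b,d}  FOLLOW[A]={b}  FOLLOW[B]={$,a,b,d}
[2] done
  FOLLOW[S]={$,a,b,d}  FOLLOW[A]={b}  FOLLOW[B]={$,a,b,d}

FOLLOW(B) = ["$", "a", "b", "d"]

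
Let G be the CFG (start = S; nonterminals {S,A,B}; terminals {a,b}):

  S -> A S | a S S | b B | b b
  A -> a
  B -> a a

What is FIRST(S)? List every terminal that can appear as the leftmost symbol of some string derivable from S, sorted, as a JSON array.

FIRST sets, iterate to fixpoint:
iter 1:
  A via A→a: +{a}
  B via B→a a: +{a}
  S via S→A S: +{a}
  S via S→b B: +{b}
  FIRST[S]={a,b}  FIRST[A]={a}  FIRST[B]={a}
iter 2: (no change)
  FIRST[S]={a,b}  FIRST[A]={a}  FIRST[B]={a}

FIRST(S) = ["a", "b"]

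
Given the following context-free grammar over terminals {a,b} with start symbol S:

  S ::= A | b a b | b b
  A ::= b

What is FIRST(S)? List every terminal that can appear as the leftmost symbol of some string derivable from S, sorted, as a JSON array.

FIRST iteration:
iter 1:
  A via A→b: +{b}
  S via S→A: +{b}
  FIRST(S)={b}  FIRST(A)={b}
iter 2: (stable)
  FIRST(S)={b}  FIRST(A)={b}

FIRST(S) = ["b"]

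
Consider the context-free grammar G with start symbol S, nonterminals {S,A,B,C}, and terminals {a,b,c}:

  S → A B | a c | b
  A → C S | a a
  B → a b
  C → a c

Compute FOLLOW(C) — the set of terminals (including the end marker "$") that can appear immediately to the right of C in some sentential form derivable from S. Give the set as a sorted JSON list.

FIRST sets, iterate to fixpoint:
iter 1:
  A via A→a a: +{a}
  B via B→a b: +{a}
  C via C→a c: +{a}
  S via S→A B: +{a}
  S via S→b: +{b}
  FIRST[S]={a,b}  FIRST[A]={a}  FIRST[B]={a}  FIRST[C]={a}
iter 2: done
  FIRST[S]={a,b}  FIRST[A]={a}  FIRST[B]={a}  FIRST[C]={a}

FOLLOW iteration:
FOLLOW(S) := {$}
round 1:
  A→C S: FOLLOW(C) ⊇ FIRST(S) = {a,b}; new: +{a,b}
  S→A B: FOLLOW(A) ⊇ FIRST(B) = {a}; new: +{a}
  S→A B: FOLLOW(B) ⊇ FOLLOW(S) ⊇ {$}; new: +{$}
  FOLLOW[S]={$}  FOLLOW[A]={a}  FOLLOW[B]={$}  FOLLOW[C]={a,b}
round 2:
  A→C S: FOLLOW(S) ⊇ FOLLOW(A) ⊇ {a}; new: +{a}
  S→A B: FOLLOW(B) ⊇ FOLLOW(S) ⊇ {$,a}; new: +{a}
  FOLLOW[S]={$,a}  FOLLOW[A]={a}  FOLLOW[B]={$,a}  FOLLOW[C]={a,b}
round 3: — fixpoint
  FOLLOW[S]={$,a}  FOLLOW[A]={a}  FOLLOW[B]={$,a}  FOLLOW[C]={a,b}

FOLLOW(C) = ["a", "b"]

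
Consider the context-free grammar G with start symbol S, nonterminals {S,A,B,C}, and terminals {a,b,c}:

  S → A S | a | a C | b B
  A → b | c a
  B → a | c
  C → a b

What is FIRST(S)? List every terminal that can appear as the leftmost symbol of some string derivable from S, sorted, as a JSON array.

Compute FIRST by fixpoint:
iter 1:
  A via A→b: +{b}
  A via A→c a: +{c}
  B via B→a: +{a}
  B via B→c: +{c}
  C via C→a b: +{a}
  S via S→A S: +{b,c}
  S via S→a: +{a}
  FIRST[S]={a,b,c}  FIRST[A]={b,c}  FIRST[B]={a,c}  FIRST[C]={a}
iter 2: — fixpoint
  FIRST[S]={a,b,c}  FIRST[A]={b,c}  FIRST[B]={a,c}  FIRST[C]={a}

FIRST(S) = ["a", "b", "c"]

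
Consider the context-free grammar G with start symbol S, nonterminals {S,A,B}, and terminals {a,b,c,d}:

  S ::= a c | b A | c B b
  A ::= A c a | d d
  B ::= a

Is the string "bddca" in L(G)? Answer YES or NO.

CNF form of G:
  S -> T0 X5 | T1 T0 | T3 A
  A -> A X4 | T2 T2
  B -> a
  T0 -> c
  T1 -> a
  T2 -> d
  T3 -> b
  X4 -> T0 T1
  X5 -> B T3

CYK fill:
  [0..0]={T3}  "b"  orig:{}
  [1..1]={T2}  "d"  orig:{}
  [2..2]={T2}  "d"  orig:{}
  [3..3]={T0}  "c"  orig:{}
  [4..4]={B,T1}  "a"  orig:{B}
  [0..1]=∅  "bd"
  [1..2]={A}  "dd"
  [2..3]=∅  "dc"
  [3..4]={X4}  "ca"  orig:{}
  [0..2]={S}  "bdd"
  [1..3]=∅  "ddc"
  [2..4]=∅  "dca"
  [0..3]=∅  "bddc"
  [1..4]={A}  "ddca"
  [0..4]={S}  "bddca"

S ∈ T[0,4] ⇒ YES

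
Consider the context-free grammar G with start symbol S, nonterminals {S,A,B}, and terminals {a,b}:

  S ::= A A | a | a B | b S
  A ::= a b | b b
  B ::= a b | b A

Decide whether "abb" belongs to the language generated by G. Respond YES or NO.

Convert to CNF:
  S -> A A | T0 B | T1 S | a
  A -> T0 T1 | T1 T1
  B -> T0 T1 | T1 A
  T0 -> a
  T1 -> b

CYK fill:
  cell(0,0) a: {S,T0}  orig:{S}
  cell(1,1) b: {T1}  orig:{}
  cell(2,2) b: {T1}  orig:{}
  cell(0,1) ab: {A,B}
  cell(1,2) bb: {A}
  cell(0,2) abb: ∅

S ∉ T[0,2] ⇒ NO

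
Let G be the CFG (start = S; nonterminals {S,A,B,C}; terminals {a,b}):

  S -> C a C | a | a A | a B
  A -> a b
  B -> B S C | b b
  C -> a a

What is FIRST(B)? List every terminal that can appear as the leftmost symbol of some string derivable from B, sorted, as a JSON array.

Compute FIRST by fixpoint:
pass 1:
  A via A→a b: +{a}
  B via B→b b: +{b}
  C via C→a a: +{a}
  S via S→C a C: +{a}
  FIRST(S)={a}  FIRST(A)={a}  FIRST(B)={b}  FIRST(C)={a}
pass 2: done
  FIRST(S)={a}  FIRST(A)={a}  FIRST(B)={b}  FIRST(C)={a}

FIRST(B) = ["b"]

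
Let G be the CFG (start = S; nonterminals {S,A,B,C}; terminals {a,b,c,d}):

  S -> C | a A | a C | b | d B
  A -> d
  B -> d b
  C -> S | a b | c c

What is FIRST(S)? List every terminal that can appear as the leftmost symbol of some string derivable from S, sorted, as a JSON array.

FIRST sets, iterate to fixpoint:
[1]
  A via A→d: +{d}
  B via B→d b: +{d}
  C via C→a b: +{a}
  C via C→c c: +{c}
  S via S→C: +{a,c}
  S via S→b: +{b}
  S via S→d B: +{d}
  FIRST(S)={a,b,c,d}  FIRST(A)={d}  FIRST(B)={d}  FIRST(C)={a,c}
[2]
  C via C→S: +{b,d}
  FIRST(S)={a,b,c,d}  FIRST(A)={d}  FIRST(B)={d}  FIRST(C)={a,b,c,d}
[3] done
  FIRST(S)={a,b,c,d}  FIRST(A)={d}  FIRST(B)={d}  FIRST(C)={a,b,c,d}

FIRST(S) = ["a", "b", "c", "d"]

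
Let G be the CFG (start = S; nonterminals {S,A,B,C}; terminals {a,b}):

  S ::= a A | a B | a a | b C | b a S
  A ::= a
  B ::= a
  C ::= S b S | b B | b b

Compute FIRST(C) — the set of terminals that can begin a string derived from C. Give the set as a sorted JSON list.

FIRST sets, iterate to fixpoint:
iter 1:
  A via A→a: +{a}
  B via B→a: +{a}
  C via C→b B: +{b}
  S via S→a A: +{a}
  S via S→b C: +{b}
  FIRST(S)={a,b}  FIRST(A)={a}  FIRST(B)={a}  FIRST(C)={b}
iter 2:
  C via C→S b S: +{a}
  FIRST(S)={a,b}  FIRST(A)={a}  FIRST(B)={a}  FIRST(C)={a,b}
iter 3: — fixpoint
  FIRST(S)={a,b}  FIRST(A)={a}  FIRST(B)={a}  FIRST(C)={a,b}

FIRST(C) = ["a", "b"]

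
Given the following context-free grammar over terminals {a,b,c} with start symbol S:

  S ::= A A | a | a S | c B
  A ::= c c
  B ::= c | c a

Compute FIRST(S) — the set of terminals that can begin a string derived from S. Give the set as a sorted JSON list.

Compute FIRST by fixpoint:
iter 1:
  A via A→c c: +{c}
  B via B→c: +{c}
  S via S→A A: +{c}
  S via S→a: +{a}
  S: {a,c}  A: {c}  B: {c}
iter 2: (stable)
  S: {a,c}  A: {c}  B: {c}

FIRST(S) = ["a", "c"]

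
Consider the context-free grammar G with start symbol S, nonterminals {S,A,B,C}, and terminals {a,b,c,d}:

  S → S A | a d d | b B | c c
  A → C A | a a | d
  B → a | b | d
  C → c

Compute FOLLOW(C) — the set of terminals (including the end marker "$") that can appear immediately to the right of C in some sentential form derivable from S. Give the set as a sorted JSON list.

FIRST sets, iterate to fixpoint:
iter 1:
  A via A→a a: +{a}
  A via A→d: +{d}
  B via B→a: +{a}
  B via B→b: +{b}
  B via B→d: +{d}
  C via C→c: +{c}
  S via S→a d d: +{a}
  S via S→b B: +{b}
  S via S→c c: +{c}
  FIRST[S]={a,b,c}  FIRST[A]={a,d}  FIRST[B]={a,b,d}  FIRST[C]={c}
iter 2:
  A via A→C A: +{c}
  FIRST[S]={a,b,c}  FIRST[A]={a,c,d}  FIRST[B]={a,b,d}  FIRST[C]={c}
iter 3: — fixpoint
  FIRST[S]={a,b,c}  FIRST[A]={a,c,d}  FIRST[B]={a,b,d}  FIRST[C]={c}

Compute FOLLOW by fixpoint:
FOLLOW(S) := {$}
iter 1:
  A→C A: FOLLOW(C) ⊇ FIRST(A) = {a,c,d}; new: +{a,c,d}
  S→S A: FOLLOW(S) ⊇ FIRST(A) = {a,c,d}; new: +{a,c,d}
  S→S A: FOLLOW(A) ⊇ FOLLOW(S) ⊇ {$,a,c,d}; new: +{$,a,c,d}
  S→b B: FOLLOW(B) ⊇ FOLLOW(S) ⊇ {$,a,c,d}; new: +{$,a,c,d}
  FOLLOW[S]={$,a,c,d}  FOLLOW[A]={$,a,c,d}  FOLLOW[B]={$,a,c,d}  FOLLOW[C]={a,c,d}
iter 2: done
  FOLLOW[S]={$,a,c,d}  FOLLOW[A]={$,a,c,d}  FOLLOW[B]={$,a,c,d}  FOLLOW[C]={a,c,d}

FOLLOW(C) = ["a", "c", "d"]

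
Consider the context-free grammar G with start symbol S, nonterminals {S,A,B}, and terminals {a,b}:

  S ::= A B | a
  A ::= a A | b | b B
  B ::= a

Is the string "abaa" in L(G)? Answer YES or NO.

CNF form of G:
  S -> A B | a
  A -> T0 A | T1 B | b
  B -> a
  T0 -> a
  T1 -> b

Fill CYK table bottom-up:
  [0..0]={B,S,T0}  "a"  orig:{B,S}
  [1..1]={A,T1}  "b"  orig:{A}
  [2..2]={B,S,T0}  "a"  orig:{B,S}
  [3..3]={B,S,T0}  "a"  orig:{B,S}
  [0..1]={A}  "ab"
  [1..2]={A,S}  "ba"
  [2..3]=∅  "aa"
  [0..2]={A,S}  "aba"
  [1..3]={S}  "baa"
  [0..3]={S}  "abaa"

S ∈ T[0,3] ⇒ YES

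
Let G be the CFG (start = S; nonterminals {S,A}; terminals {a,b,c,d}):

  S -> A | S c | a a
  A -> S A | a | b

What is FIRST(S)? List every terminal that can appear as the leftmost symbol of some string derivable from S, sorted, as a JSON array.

Compute FIRST by fixpoint:
[1]
  A via A→a: +{a}
  A via A→b: +{b}
  S via S→A: +{a,b}
  S: {a,b}  A: {a,b}
[2] (stable)
  S: {a,b}  A: {a,b}

FIRST(S) = ["a", "b"]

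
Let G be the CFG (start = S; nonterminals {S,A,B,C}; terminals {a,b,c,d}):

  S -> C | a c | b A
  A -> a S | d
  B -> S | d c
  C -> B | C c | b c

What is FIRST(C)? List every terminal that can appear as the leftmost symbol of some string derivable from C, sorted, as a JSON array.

FIRST sets, iterate to fixpoint:
[1]
  A via A→a S: +{a}
  A via A→d: +{d}
  B via B→d c: +{d}
  C via C→B: +{d}
  C via C→b c: +{b}
  S via S→C: +{b,d}
  S via S→a c: +{a}
  S: {a,b,d}  A: {a,d}  B: {d}  C: {b,d}
[2]
  B via B→S: +{a,b}
  C via C→B: +{a}
  S: {a,b,d}  A: {a,d}  B: {a,b,d}  C: {a,b,d}
[3] done
  S: {a,b,d}  A: {a,d}  B: {a,b,d}  C: {a,b,d}

FIRST(C) = ["a", "b", "d"]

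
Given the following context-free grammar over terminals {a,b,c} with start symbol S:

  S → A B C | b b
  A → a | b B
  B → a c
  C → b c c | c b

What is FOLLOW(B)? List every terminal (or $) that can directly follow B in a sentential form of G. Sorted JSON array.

FIRST iteration:
pass 1:
  A via A→a: +{a}
  A via A→b B: +{b}
  B via B→a c: +{a}
  C via C→b c c: +{b}
  C via C→c b: +{c}
  S via S→A B C: +{a,b}
  FIRST[S]={a,b}  FIRST[A]={a,b}  FIRST[B]={a}  FIRST[C]={b,c}
pass 2: (stable)
  FIRST[S]={a,b}  FIRST[A]={a,b}  FIRST[B]={a}  FIRST[C]={b,c}

FOLLOW sets:
FOLLOW(S) := {$}
pass 1:
  S→A B C: FOLLOW(A) ⊇ FIRST(B) = {a}; new: +{a}
  S→A B C: FOLLOW(B) ⊇ FIRST(C) = {b,c}; new: +{b,c}
  S→A B C: FOLLOW(C) ⊇ FOLLOW(S) ⊇ {$}; new: +{$}
  FOLLOW(S)={$}  FOLLOW(A)={a}  FOLLOW(B)={b,c}  FOLLOW(C)={$}
pass 2:
  A→b B: FOLLOW(B) ⊇ FOLLOW(A) ⊇ {a}; new: +{a}
  FOLLOW(S)={$}  FOLLOW(A)={a}  FOLLOW(B)={a,b,c}  FOLLOW(C)={$}
pass 3: (stable)
  FOLLOW(S)={$}  FOLLOW(A)={a}  FOLLOW(B)={a,b,c}  FOLLOW(C)={$}

FOLLOW(B) = ["a", "b", "c"]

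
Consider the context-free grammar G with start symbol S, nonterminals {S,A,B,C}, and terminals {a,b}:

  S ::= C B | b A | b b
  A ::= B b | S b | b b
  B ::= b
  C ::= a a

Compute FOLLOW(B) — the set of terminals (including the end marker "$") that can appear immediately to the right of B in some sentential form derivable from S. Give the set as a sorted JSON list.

FIRST sets, iterate to fixpoint:
[1]
  A via A→b b: +{b}
  B via B→b: +{b}
  C via C→a a: +{a}
  S via S→C B: +{a}
  S via S→b A: +{b}
  FIRST[S]={a,b}  FIRST[A]={b}  FIRST[B]={b}  FIRST[C]={a}
[2]
  A via A→S b: +{a}
  FIRST[S]={a,b}  FIRST[A]={a,b}  FIRST[B]={b}  FIRST[C]={a}
[3] done
  FIRST[S]={a,b}  FIRST[A]={a,b}  FIRST[B]={b}  FIRST[C]={a}

Compute FOLLOW by fixpoint:
FOLLOW(S) := {$}
[1]
  A→B b: FOLLOW(B) ⊇ FIRST(b) = {b}; new: +{b}
  A→S b: FOLLOW(S) ⊇ FIRST(b) = {b}; new: +{b}
  S→C B: FOLLOW(C) ⊇ FIRST(B) = {b}; new: +{b}
  S→C B: FOLLOW(B) ⊇ FOLLOW(S) ⊇ {$,b}; new: +{$}
  S→b A: FOLLOW(A) ⊇ FOLLOW(S) ⊇ {$,b}; new: +{$,b}
  S: {$,b}  A: {$,b}  B: {$,b}  C: {b}
[2] — fixpoint
  S: {$,b}  A: {$,b}  B: {$,b}  C: {b}

FOLLOW(B) = ["$", "b"]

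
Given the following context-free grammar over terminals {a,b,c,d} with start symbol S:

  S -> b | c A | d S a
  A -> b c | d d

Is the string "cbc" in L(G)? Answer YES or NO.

CNF form of G:
  S -> T1 A | T2 X4 | b
  A -> T0 T1 | T2 T2
  T0 -> b
  T1 -> c
  T2 -> d
  T3 -> a
  X4 -> S T3

Fill CYK table bottom-up:
  cell(0,0) c: {T1}  orig:{}
  cell(1,1) b: {S,T0}  orig:{S}
  cell(2,2) c: {T1}  orig:{}
  cell(0,1) cb: ∅
  cell(1,2) bc: {A}
  cell(0,2) cbc: {S}

S ∈ T[0,2] ⇒ YES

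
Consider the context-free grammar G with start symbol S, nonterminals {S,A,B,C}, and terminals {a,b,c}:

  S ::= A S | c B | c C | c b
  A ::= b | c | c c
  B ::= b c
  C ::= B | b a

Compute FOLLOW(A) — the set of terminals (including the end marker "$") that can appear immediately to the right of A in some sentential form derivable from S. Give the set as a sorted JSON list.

FIRST iteration:
iter 1:
  A via A→b: +{b}
  A via A→c: +{c}
  B via B→b c: +{b}
  C via C→B: +{b}
  S via S→A S: +{b,c}
  S: {b,c}  A: {b,c}  B: {b}  C: {b}
iter 2: — fixpoint
  S: {b,c}  A: {b,c}  B: {b}  C: {b}

FOLLOW iteration:
FOLLOW(S) := {$}
pass 1:
  S→A S: FOLLOW(A) ⊇ FIRST(S) = {b,c}; new: +{b,c}
  S→c B: FOLLOW(B) ⊇ FOLLOW(S) ⊇ {$}; new: +{$}
  S→c C: FOLLOW(C) ⊇ FOLLOW(S) ⊇ {$}; new: +{$}
  FOLLOW(S)={$}  FOLLOW(A)={b,c}  FOLLOW(B)={$}  FOLLOW(C)={$}
pass 2: (stable)
  FOLLOW(S)={$}  FOLLOW(A)={b,c}  FOLLOW(B)={$}  FOLLOW(C)={$}

FOLLOW(A) = ["b", "c"]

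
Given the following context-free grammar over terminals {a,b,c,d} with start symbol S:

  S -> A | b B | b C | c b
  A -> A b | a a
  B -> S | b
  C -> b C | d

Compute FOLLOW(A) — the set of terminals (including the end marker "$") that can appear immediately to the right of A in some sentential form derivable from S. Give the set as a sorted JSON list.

Compute FIRST by fixpoint:
iter 1:
  A via A→a a: +{a}
  B via B→b: +{b}
  C via C→b C: +{b}
  C via C→d: +{d}
  S via S→A: +{a}
  S via S→b B: +{b}
  S via S→c b: +{c}
  S: {a,b,c}  A: {a}  B: {b}  C: {b,d}
iter 2:
  B via B→S: +{a,c}
  S: {a,b,c}  A: {a}  B: {a,b,c}  C: {b,d}
iter 3: done
  S: {a,b,c}  A: {a}  B: {a,b,c}  C: {b,d}

FOLLOW iteration:
initialize: $ ∈ FOLLOW(S)
iter 1:
  A→A b: FOLLOW(A) ⊇ FIRST(b) = {b}; new: +{b}
  S→A: FOLLOW(A) ⊇ FOLLOW(S) ⊇ {$}; new: +{$}
  S→b B: FOLLOW(B) ⊇ FOLLOW(S) ⊇ {$}; new: +{$}
  S→b C: FOLLOW(C) ⊇ FOLLOW(S) ⊇ {$}; new: +{$}
  FOLLOW[S]={$}  FOLLOW[A]={$,b}  FOLLOW[B]={$}  FOLLOW[C]={$}
iter 2: (stable)
  FOLLOW[S]={$}  FOLLOW[A]={$,b}  FOLLOW[B]={$}  FOLLOW[C]={$}

FOLLOW(A) = ["$", "b"]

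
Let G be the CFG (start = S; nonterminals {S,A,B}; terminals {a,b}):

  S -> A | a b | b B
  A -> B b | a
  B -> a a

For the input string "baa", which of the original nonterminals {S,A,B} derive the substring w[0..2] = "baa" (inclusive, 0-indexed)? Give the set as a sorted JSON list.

CNF form of G:
  S -> B T0 | T0 B | T1 T0 | a
  A -> B T0 | a
  B -> T1 T1
  T0 -> b
  T1 -> a

CYK fill, restricted to cells inside w[0..2]:
  T[0,0] 'b' = {T0}  orig:{}
  T[1,1] 'a' = {A,S,T1}  orig:{A,S}
  T[2,2] 'a' = {A,S,T1}  orig:{A,S}
  T[0,1] 'ba' = ∅
  T[1,2] 'aa' = {B}
  T[0,2] 'baa' = {S}

Original NTs in T[0,2] deriving "baa": ["S"]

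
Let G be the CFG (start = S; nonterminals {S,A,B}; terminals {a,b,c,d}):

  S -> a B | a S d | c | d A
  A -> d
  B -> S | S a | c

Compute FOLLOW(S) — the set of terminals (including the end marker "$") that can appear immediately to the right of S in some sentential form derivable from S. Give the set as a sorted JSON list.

FIRST iteration:
round 1:
  A via A→d: +{d}
  B via B→c: +{c}
  S via S→a B: +{a}
  S via S→c: +{c}
  S via S→d A: +{d}
  S: {a,c,d}  A: {d}  B: {c}
round 2:
  B via B→S: +{a,d}
  S: {a,c,d}  A: {d}  B: {a,c,d}
round 3: (stable)
  S: {a,c,d}  A: {d}  B: {a,c,d}

FOLLOW iteration:
seed FOLLOW(S) with $
iter 1:
  B→S a: FOLLOW(S) ⊇ FIRST(a) = {a}; new: +{a}
  S→a B: FOLLOW(B) ⊇ FOLLOW(S) ⊇ {$,a}; new: +{$,a}
  S→a S d: FOLLOW(S) ⊇ FIRST(d) = {d}; new: +{d}
  S→d A: FOLLOW(A) ⊇ FOLLOW(S) ⊇ {$,a,d}; new: +{$,a,d}
  FOLLOW[S]={$,a,d}  FOLLOW[A]={$,a,d}  FOLLOW[B]={$,a}
iter 2:
  S→a B: FOLLOW(B) ⊇ FOLLOW(S) ⊇ {$,a,d}; new: +{d}
  FOLLOW[S]={$,a,d}  FOLLOW[A]={$,a,d}  FOLLOW[B]={$,a,d}
iter 3: (no change)
  FOLLOW[S]={$,a,d}  FOLLOW[A]={$,a,d}  FOLLOW[B]={$,a,d}

FOLLOW(S) = ["$", "a", "d"]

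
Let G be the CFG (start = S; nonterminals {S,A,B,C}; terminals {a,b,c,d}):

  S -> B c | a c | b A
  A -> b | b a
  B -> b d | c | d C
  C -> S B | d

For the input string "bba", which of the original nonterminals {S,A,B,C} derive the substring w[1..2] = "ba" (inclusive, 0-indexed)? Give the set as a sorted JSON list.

CNF form of G:
  S -> B T3 | T0 A | T1 T3
  A -> T0 T1 | b
  B -> T0 T2 | T2 C | c
  C -> S B | d
  T0 -> b
  T1 -> a
  T2 -> d
  T3 -> c

CYK fill (cells [i..j] with 1 ≤ i ≤ j ≤ 2 only):
  [1..1]={A,T0}  "b"  orig:{A}
  [2..2]={T1}  "a"  orig:{}
  [1..2]={A}  "ba"

Original NTs in T[1,2] deriving "ba": ["A"]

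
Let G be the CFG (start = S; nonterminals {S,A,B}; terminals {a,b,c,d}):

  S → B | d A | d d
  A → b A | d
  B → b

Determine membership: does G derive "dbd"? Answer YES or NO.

CNF form of G:
  S -> T1 A | T1 T1 | b
  A -> T0 A | d
  B -> b
  T0 -> b
  T1 -> d

CYK fill:
  cell(0,0) d: {A,T1}  orig:{A}
  cell(1,1) b: {B,S,T0}  orig:{B,S}
  cell(2,2) d: {A,T1}  orig:{A}
  cell(0,1) db: ∅
  cell(1,2) bd: {A}
  cell(0,2) dbd: {S}

S ∈ T[0,2] ⇒ YES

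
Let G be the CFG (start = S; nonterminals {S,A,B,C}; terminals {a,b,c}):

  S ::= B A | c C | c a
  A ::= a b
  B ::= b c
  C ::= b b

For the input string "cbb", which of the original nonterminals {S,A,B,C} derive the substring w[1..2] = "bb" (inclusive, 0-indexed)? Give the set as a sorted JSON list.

Convert to CNF:
  S -> B A | T2 C | T2 T0
  A -> T0 T1
  B -> T1 T2
  C -> T1 T1
  T0 -> a
  T1 -> b
  T2 -> c

CYK table (by increasing span), restricted to cells inside w[1..2]:
  [1..1]={T1}  "b"  orig:{}
  [2..2]={T1}  "b"  orig:{}
  [1..2]={C}  "bb"

Original NTs in T[1,2] deriving "bb": ["C"]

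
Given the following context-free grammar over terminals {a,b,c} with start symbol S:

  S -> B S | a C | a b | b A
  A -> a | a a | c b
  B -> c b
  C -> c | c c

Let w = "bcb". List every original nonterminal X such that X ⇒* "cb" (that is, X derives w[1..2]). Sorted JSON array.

CNF form of G:
  S -> B S | T0 C | T0 T2 | T2 A
  A -> T0 T0 | T1 T2 | a
  B -> T1 T2
  C -> T1 T1 | c
  T0 -> a
  T1 -> c
  T2 -> b

Fill CYK table bottom-up (cells [i..j] with 1 ≤ i ≤ j ≤ 2 only):
  cell(1,1) c: {C,T1}  orig:{C}
  cell(2,2) b: {T2}  orig:{}
  cell(1,2) cb: {A,B}

Original NTs in T[1,2] deriving "cb": ["A", "B"]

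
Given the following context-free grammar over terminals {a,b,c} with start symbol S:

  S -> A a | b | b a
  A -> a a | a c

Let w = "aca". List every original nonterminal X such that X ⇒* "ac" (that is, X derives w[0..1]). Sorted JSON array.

CNF form of G:
  S -> A T0 | T2 T0 | b
  A -> T0 T0 | T0 T1
  T0 -> a
  T1 -> c
  T2 -> b

Fill CYK table bottom-up, restricted to cells inside w[0..1]:
  cell(0,0) a: {T0}  orig:{}
  cell(1,1) c: {T1}  orig:{}
  cell(0,1) ac: {A}

Original NTs in T[0,1] deriving "ac": ["A"]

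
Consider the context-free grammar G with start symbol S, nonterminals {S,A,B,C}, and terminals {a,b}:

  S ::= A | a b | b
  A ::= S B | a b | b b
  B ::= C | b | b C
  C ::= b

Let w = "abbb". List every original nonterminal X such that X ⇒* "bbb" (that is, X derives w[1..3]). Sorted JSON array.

CNF form of G:
  S -> S B | T0 T1 | T1 T1 | b
  A -> S B | T0 T1 | T1 T1
  B -> T1 C | b
  C -> b
  T0 -> a
  T1 -> b

CYK table (by increasing span), restricted to cells inside w[1..3]:
  [1..1]={B,C,S,T1}  "b"  orig:{B,C,S}
  [2..2]={B,C,S,T1}  "b"  orig:{B,C,S}
  [3..3]={B,C,S,T1}  "b"  orig:{B,C,S}
  [1..2]={A,B,S}  "bb"
  [2..3]={A,B,S}  "bb"
  [1..3]={A,S}  "bbb"

Original NTs in T[1,3] deriving "bbb": ["A", "S"]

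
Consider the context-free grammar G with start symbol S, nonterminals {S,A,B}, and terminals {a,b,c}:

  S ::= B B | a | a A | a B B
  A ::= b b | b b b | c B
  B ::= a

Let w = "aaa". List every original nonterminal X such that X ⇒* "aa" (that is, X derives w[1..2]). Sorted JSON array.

Convert to CNF:
  S -> B B | T2 A | T2 X4 | a
  A -> T0 T0 | T0 X3 | T1 B
  B -> a
  T0 -> b
  T1 -> c
  T2 -> a
  X3 -> T0 T0
  X4 -> B B

Fill CYK table bottom-up, restricted to cells inside w[1..2]:
  cell(1,1) a: {B,S,T2}  orig:{B,S}
  cell(2,2) a: {B,S,T2}  orig:{B,S}
  cell(1,2) aa: {S,X4}  orig:{S}

Original NTs in T[1,2] deriving "aa": ["S"]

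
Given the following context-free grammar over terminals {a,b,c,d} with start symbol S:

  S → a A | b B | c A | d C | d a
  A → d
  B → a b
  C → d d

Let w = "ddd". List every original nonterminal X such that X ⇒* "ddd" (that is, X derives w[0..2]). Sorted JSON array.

Convert to CNF:
  S -> T0 A | T1 B | T2 C | T2 T0 | T3 A
  A -> d
  B -> T0 T1
  C -> T2 T2
  T0 -> a
  T1 -> b
  T2 -> d
  T3 -> c

Fill CYK table bottom-up, restricted to cells inside w[0..2]:
  T[0,0] 'd' = {A,T2}  orig:{A}
  T[1,1] 'd' = {A,T2}  orig:{A}
  T[2,2] 'd' = {A,T2}  orig:{A}
  T[0,1] 'dd' = {C}
  T[1,2] 'dd' = {C}
  T[0,2] 'ddd' = {S}

Original NTs in T[0,2] deriving "ddd": ["S"]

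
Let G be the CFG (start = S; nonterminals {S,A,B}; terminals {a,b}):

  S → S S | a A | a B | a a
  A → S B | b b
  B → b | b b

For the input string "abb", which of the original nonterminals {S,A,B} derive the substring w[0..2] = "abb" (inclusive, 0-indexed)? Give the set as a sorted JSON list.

CNF form of G:
  S -> S S | T1 A | T1 B | T1 T1
  A -> S B | T0 T0
  B -> T0 T0 | b
  T0 -> b
  T1 -> a

Fill CYK table bottom-up, restricted to cells inside w[0..2]:
  T[0,0] 'a' = {T1}  orig:{}
  T[1,1] 'b' = {B,T0}  orig:{B}
  T[2,2] 'b' = {B,T0}  orig:{B}
  T[0,1] 'ab' = {S}
  T[1,2] 'bb' = {A,B}
  T[0,2] 'abb' = {A,S}

Original NTs in T[0,2] deriving "abb": ["A", "S"]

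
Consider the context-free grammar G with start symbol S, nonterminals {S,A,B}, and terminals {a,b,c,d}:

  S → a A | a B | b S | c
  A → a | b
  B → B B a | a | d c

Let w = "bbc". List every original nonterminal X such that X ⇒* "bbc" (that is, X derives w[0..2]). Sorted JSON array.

Convert to CNF:
  S -> T0 A | T0 B | T3 S | c
  A -> a | b
  B -> B X4 | T1 T2 | a
  T0 -> a
  T1 -> d
  T2 -> c
  T3 -> b
  X4 -> B T0

Fill CYK table bottom-up (cells [i..j] with 0 ≤ i ≤ j ≤ 2 only):
  T[0,0] 'b' = {A,T3}  orig:{A}
  T[1,1] 'b' = {A,T3}  orig:{A}
  T[2,2] 'c' = {S,T2}  orig:{S}
  T[0,1] 'bb' = ∅
  T[1,2] 'bc' = {S}
  T[0,2] 'bbc' = {S}

Original NTs in T[0,2] deriving "bbc": ["S"]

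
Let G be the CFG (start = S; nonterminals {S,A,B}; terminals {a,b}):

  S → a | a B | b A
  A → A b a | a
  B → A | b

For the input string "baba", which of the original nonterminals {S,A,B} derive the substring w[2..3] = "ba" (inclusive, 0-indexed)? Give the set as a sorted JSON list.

Convert to CNF:
  S -> T0 A | T1 B | a
  A -> A X2 | a
  B -> A X3 | a | b
  T0 -> b
  T1 -> a
  X2 -> T0 T1
  X3 -> T0 T1

Fill CYK table bottom-up, restricted to cells inside w[2..3]:
  [2..2]={B,T0}  "b"  orig:{B}
  [3..3]={A,B,S,T1}  "a"  orig:{A,B,S}
  [2..3]={S,X2,X3}  "ba"  orig:{S}

Original NTs in T[2,3] deriving "ba": ["S"]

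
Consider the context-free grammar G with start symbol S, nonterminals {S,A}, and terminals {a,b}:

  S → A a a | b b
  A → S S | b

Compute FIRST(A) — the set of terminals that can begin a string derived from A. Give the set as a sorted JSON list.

FIRST sets, iterate to fixpoint:
[1]
  A via A→b: +{b}
  S via S→A a a: +{b}
  S: {b}  A: {b}
[2] done
  S: {b}  A: {b}

FIRST(A) = ["b"]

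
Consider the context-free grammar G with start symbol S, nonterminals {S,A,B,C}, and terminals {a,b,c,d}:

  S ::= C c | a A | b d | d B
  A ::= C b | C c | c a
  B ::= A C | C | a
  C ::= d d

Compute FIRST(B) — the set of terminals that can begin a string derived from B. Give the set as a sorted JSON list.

FIRST sets, iterate to fixpoint:
[1]
  A via A→c a: +{c}
  B via B→A C: +{c}
  B via B→a: +{a}
  C via C→d d: +{d}
  S via S→C c: +{d}
  S via S→a A: +{a}
  S via S→b d: +{b}
  S: {a,b,d}  A: {c}  B: {a,c}  C: {d}
[2]
  A via A→C b: +{d}
  B via B→A C: +{d}
  S: {a,b,d}  A: {c,d}  B: {a,c,d}  C: {d}
[3] done
  S: {a,b,d}  A: {c,d}  B: {a,c,d}  C: {d}

FIRST(B) = ["a", "c", "d"]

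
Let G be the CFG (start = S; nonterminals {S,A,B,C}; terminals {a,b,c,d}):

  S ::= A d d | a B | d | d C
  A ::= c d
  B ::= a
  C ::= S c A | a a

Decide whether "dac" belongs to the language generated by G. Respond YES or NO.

Convert to CNF:
  S -> A X4 | T1 C | T2 B | d
  A -> T0 T1
  B -> a
  C -> S X3 | T2 T2
  T0 -> c
  T1 -> d
  T2 -> a
  X3 -> T0 A
  X4 -> T1 T1

CYK fill:
  cell(0,0) d: {S,T1}  orig:{S}
  cell(1,1) a: {B,T2}  orig:{B}
  cell(2,2) c: {T0}  orig:{}
  cell(0,1) da: ∅
  cell(1,2) ac: ∅
  cell(0,2) dac: ∅

S ∉ T[0,2] ⇒ NO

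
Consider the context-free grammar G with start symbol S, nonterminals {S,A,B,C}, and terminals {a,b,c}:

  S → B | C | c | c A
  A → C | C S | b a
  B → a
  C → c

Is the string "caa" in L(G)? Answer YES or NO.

Convert to CNF:
  S -> T2 A | a | c
  A -> C S | T0 T1 | c
  B -> a
  C -> c
  T0 -> b
  T1 -> a
  T2 -> c

Fill CYK table bottom-up:
  cell(0,0) c: {A,C,S,T2}  orig:{A,C,S}
  cell(1,1) a: {B,S,T1}  orig:{B,S}
  cell(2,2) a: {B,S,T1}  orig:{B,S}
  cell(0,1) ca: {A}
  cell(1,2) aa: ∅
  cell(0,2) caa: ∅

S ∉ T[0,2] ⇒ NO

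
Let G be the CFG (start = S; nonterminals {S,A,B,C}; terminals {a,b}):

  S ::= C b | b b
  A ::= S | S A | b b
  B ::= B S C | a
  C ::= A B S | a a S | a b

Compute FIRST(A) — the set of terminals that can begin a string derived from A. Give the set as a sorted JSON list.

Compute FIRST by fixpoint:
pass 1:
  A via A→b b: +{b}
  B via B→a: +{a}
  C via C→A B S: +{b}
  C via C→a a S: +{a}
  S via S→C b: +{a,b}
  FIRST(S)={a,b}  FIRST(A)={b}  FIRST(B)={a}  FIRST(C)={a,b}
pass 2:
  A via A→S: +{a}
  FIRST(S)={a,b}  FIRST(A)={a,b}  FIRST(B)={a}  FIRST(C)={a,b}
pass 3: — fixpoint
  FIRST(S)={a,b}  FIRST(A)={a,b}  FIRST(B)={a}  FIRST(C)={a,b}

FIRST(A) = ["a", "b"]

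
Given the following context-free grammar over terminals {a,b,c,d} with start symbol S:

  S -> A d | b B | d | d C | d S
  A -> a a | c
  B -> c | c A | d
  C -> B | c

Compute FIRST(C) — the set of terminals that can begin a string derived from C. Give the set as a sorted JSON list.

FIRST sets, iterate to fixpoint:
[1]
  A via A→a a: +{a}
  A via A→c: +{c}
  B via B→c: +{c}
  B via B→d: +{d}
  C via C→B: +{c,d}
  S via S→A d: +{a,c}
  S via S→b B: +{b}
  S via S→d: +{d}
  S: {a,b,c,d}  A: {a,c}  B: {c,d}  C: {c,d}
[2] done
  S: {a,b,c,d}  A: {a,c}  B: {c,d}  C: {c,d}

FIRST(C) = ["c", "d"]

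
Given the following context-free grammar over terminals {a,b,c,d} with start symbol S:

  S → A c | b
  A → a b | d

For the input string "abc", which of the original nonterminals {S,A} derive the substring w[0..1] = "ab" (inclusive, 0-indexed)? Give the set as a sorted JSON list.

CNF form of G:
  S -> A T2 | b
  A -> T0 T1 | d
  T0 -> a
  T1 -> b
  T2 -> c

CYK table (by increasing span), restricted to cells inside w[0..1]:
  cell(0,0) a: {T0}  orig:{}
  cell(1,1) b: {S,T1}  orig:{S}
  cell(0,1) ab: {A}

Original NTs in T[0,1] deriving "ab": ["A"]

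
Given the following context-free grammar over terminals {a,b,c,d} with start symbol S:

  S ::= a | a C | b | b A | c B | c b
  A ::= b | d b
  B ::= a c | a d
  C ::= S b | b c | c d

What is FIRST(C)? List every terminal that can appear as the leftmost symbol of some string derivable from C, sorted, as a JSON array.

FIRST iteration:
round 1:
  A via A→b: +{b}
  A via A→d b: +{d}
  B via B→a c: +{a}
  C via C→b c: +{b}
  C via C→c d: +{c}
  S via S→a: +{a}
  S via S→b: +{b}
  S via S→c B: +{c}
  FIRST[S]={a,b,c}  FIRST[A]={b,d}  FIRST[B]={a}  FIRST[C]={b,c}
round 2:
  C via C→S b: +{a}
  FIRST[S]={a,b,c}  FIRST[A]={b,d}  FIRST[B]={a}  FIRST[C]={a,b,c}
round 3: (no change)
  FIRST[S]={a,b,c}  FIRST[A]={b,d}  FIRST[B]={a}  FIRST[C]={a,b,c}

FIRST(C) = ["a", "b", "c"]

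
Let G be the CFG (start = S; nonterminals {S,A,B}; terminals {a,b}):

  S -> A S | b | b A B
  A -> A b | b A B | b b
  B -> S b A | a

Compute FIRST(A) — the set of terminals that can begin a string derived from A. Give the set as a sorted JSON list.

FIRST sets, iterate to fixpoint:
pass 1:
  A via A→b A B: +{b}
  B via B→a: +{a}
  S via S→A S: +{b}
  FIRST(S)={b}  FIRST(A)={b}  FIRST(B)={a}
pass 2:
  B via B→S b A: +{b}
  FIRST(S)={b}  FIRST(A)={b}  FIRST(B)={a,b}
pass 3: done
  FIRST(S)={b}  FIRST(A)={b}  FIRST(B)={a,b}

FIRST(A) = ["b"]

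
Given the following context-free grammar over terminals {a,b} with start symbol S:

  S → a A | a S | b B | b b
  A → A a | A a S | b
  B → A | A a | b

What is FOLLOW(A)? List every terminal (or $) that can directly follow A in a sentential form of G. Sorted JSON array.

FIRST sets, iterate to fixpoint:
pass 1:
  A via A→b: +{b}
  B via B→A: +{b}
  S via S→a A: +{a}
  S via S→b B: +{b}
  FIRST(S)={a,b}  FIRST(A)={b}  FIRST(B)={b}
pass 2: (stable)
  FIRST(S)={a,b}  FIRST(A)={b}  FIRST(B)={b}

FOLLOW iteration:
initialize: $ ∈ FOLLOW(S)
iter 1:
  A→A a: FOLLOW(A) ⊇ FIRST(a) = {a}; new: +{a}
  A→A a S: FOLLOW(S) ⊇ FOLLOW(A) ⊇ {a}; new: +{a}
  S→a A: FOLLOW(A) ⊇ FOLLOW(S) ⊇ {$,a}; new: +{$}
  S→b B: FOLLOW(B) ⊇ FOLLOW(S) ⊇ {$,a}; new: +{$,a}
  FOLLOW[S]={$,a}  FOLLOW[A]={$,a}  FOLLOW[B]={$,a}
iter 2: done
  FOLLOW[S]={$,a}  FOLLOW[A]={$,a}  FOLLOW[B]={$,a}

FOLLOW(A) = ["$", "a"]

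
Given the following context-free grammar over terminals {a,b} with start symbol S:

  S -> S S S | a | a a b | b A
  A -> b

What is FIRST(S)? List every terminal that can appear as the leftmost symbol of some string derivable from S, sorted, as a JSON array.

FIRST iteration:
iter 1:
  A via A→b: +{b}
  S via S→a: +{a}
  S via S→b A: +{b}
  FIRST[S]={a,b}  FIRST[A]={b}
iter 2: (stable)
  FIRST[S]={a,b}  FIRST[A]={b}

FIRST(S) = ["a", "b"]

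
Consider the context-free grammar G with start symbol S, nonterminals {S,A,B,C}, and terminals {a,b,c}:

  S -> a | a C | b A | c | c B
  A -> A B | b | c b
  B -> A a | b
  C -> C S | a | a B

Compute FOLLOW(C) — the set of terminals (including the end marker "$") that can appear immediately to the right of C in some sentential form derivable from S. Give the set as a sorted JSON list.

Compute FIRST by fixpoint:
iter 1:
  A via A→b: +{b}
  A via A→c b: +{c}
  B via B→A a: +{b,c}
  C via C→a: +{a}
  S via S→a: +{a}
  S via S→b A: +{b}
  S via S→c: +{c}
  FIRST[S]={a,b,c}  FIRST[A]={b,c}  FIRST[B]={b,c}  FIRST[C]={a}
iter 2: (stable)
  FIRST[S]={a,b,c}  FIRST[A]={b,c}  FIRST[B]={b,c}  FIRST[C]={a}

FOLLOW sets:
initialize: $ ∈ FOLLOW(S)
[1]
  A→A B: FOLLOW(A) ⊇ FIRST(B) = {b,c}; new: +{b,c}
  A→A B: FOLLOW(B) ⊇ FOLLOW(A) ⊇ {b,c}; new: +{b,c}
  B→A a: FOLLOW(A) ⊇ FIRST(a) = {a}; new: +{a}
  C→C S: FOLLOW(C) ⊇ FIRST(S) = {a,b,c}; new: +{a,b,c}
  C→C S: FOLLOW(S) ⊇ FOLLOW(C) ⊇ {a,b,c}; new: +{a,b,c}
  C→a B: FOLLOW(B) ⊇ FOLLOW(C) ⊇ {a,b,c}; new: +{a}
  S→a C: FOLLOW(C) ⊇ FOLLOW(S) ⊇ {$,a,b,c}; new: +{$}
  S→b A: FOLLOW(A) ⊇ FOLLOW(S) ⊇ {$,a,b,c}; new: +{$}
  S→c B: FOLLOW(B) ⊇ FOLLOW(S) ⊇ {$,a,b,c}; new: +{$}
  FOLLOW(S)={$,a,b,c}  FOLLOW(A)={$,a,b,c}  FOLLOW(B)={$,a,b,c}  FOLLOW(C)={$,a,b,c}
[2] (no change)
  FOLLOW(S)={$,a,b,c}  FOLLOW(A)={$,a,b,c}  FOLLOW(B)={$,a,b,c}  FOLLOW(C)={$,a,b,c}

FOLLOW(C) = ["$", "a", "b", "c"]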